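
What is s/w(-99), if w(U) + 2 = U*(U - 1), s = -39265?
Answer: -39265/9898 ≈ -3.9670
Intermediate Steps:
w(U) = -2 + U*(-1 + U) (w(U) = -2 + U*(U - 1) = -2 + U*(-1 + U))
s/w(-99) = -39265/(-2 + (-99)² - 1*(-99)) = -39265/(-2 + 9801 + 99) = -39265/9898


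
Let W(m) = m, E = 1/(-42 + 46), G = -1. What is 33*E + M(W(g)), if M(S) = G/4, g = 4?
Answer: 8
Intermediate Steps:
E = ¼ (E = 1/4 = ¼ ≈ 0.25000)
M(S) = -¼ (M(S) = -1/4 = -1*¼ = -¼)
33*E + M(W(g)) = 33*(¼) - ¼ = 33/4 - ¼ = 8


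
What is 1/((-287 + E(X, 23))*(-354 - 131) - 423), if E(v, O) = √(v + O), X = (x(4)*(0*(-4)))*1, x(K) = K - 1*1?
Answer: 138772/19252257809 + 485*√23/19252257809 ≈ 7.3289e-6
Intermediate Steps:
x(K) = -1 + K (x(K) = K - 1 = -1 + K)
X = 0 (X = ((-1 + 4)*(0*(-4)))*1 = (3*0)*1 = 0*1 = 0)
E(v, O) = √(O + v)
1/((-287 + E(X, 23))*(-354 - 131) - 423) = 1/((-287 + √(23 + 0))*(-354 - 131) - 423) = 1/((-287 + √23)*(-485) - 423) = 1/((139195 - 485*√23) - 423) = 1/(138772 - 485*√23)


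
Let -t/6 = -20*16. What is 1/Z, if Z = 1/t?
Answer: 1920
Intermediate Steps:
t = 1920 (t = -(-120)*16 = -6*(-320) = 1920)
Z = 1/1920 ≈ 0.00052083
1/Z = 1/(1/1920) = 1920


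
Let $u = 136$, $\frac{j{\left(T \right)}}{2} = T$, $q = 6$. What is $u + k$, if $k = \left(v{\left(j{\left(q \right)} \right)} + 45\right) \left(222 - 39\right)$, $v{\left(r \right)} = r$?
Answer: $10567$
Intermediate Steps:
$j{\left(T \right)} = 2 T$
$k = 10431$ ($k = \left(2 \cdot 6 + 45\right) \left(222 - 39\right) = \left(12 + 45\right) 183 = 57 \cdot 183 = 10431$)
$u + k = 136 + 10431 = 10567$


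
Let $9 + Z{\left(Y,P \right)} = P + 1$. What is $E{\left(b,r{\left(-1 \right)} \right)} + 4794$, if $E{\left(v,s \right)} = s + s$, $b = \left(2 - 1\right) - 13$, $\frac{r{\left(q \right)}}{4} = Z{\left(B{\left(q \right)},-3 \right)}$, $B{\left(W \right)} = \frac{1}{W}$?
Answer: $4706$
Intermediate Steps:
$Z{\left(Y,P \right)} = -8 + P$ ($Z{\left(Y,P \right)} = -9 + \left(P + 1\right) = -9 + \left(1 + P\right) = -8 + P$)
$r{\left(q \right)} = -44$ ($r{\left(q \right)} = 4 \left(-8 - 3\right) = 4 \left(-11\right) = -44$)
$b = -12$ ($b = 1 - 13 = -12$)
$E{\left(v,s \right)} = 2 s$
$E{\left(b,r{\left(-1 \right)} \right)} + 4794 = 2 \left(-44\right) + 4794 = -88 + 4794 = 4706$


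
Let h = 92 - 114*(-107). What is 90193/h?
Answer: 90193/12290 ≈ 7.3387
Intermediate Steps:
h = 12290 (h = 92 + 12198 = 12290)
90193/h = 90193/12290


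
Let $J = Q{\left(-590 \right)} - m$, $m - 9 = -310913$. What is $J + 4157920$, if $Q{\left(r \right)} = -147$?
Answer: $4468677$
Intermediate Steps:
$m = -310904$ ($m = 9 - 310913 = -310904$)
$J = 310757$ ($J = -147 - -310904 = -147 + 310904 = 310757$)
$J + 4157920 = 310757 + 4157920 = 4468677$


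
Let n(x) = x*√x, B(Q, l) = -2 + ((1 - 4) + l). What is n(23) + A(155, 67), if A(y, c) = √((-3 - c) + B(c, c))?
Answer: 23*√23 + 2*I*√2 ≈ 110.3 + 2.8284*I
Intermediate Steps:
B(Q, l) = -5 + l (B(Q, l) = -2 + (-3 + l) = -5 + l)
A(y, c) = 2*I*√2 (A(y, c) = √((-3 - c) + (-5 + c)) = √(-8) = 2*I*√2)
n(x) = x^(3/2)
n(23) + A(155, 67) = 23^(3/2) + 2*I*√2 = 23*√23 + 2*I*√2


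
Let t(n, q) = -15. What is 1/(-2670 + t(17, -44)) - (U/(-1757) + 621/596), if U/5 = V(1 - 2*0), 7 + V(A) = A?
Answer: -2978650417/2811656820 ≈ -1.0594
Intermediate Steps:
V(A) = -7 + A
U = -30 (U = 5*(-7 + (1 - 2*0)) = 5*(-7 + (1 + 0)) = 5*(-7 + 1) = 5*(-6) = -30)
1/(-2670 + t(17, -44)) - (U/(-1757) + 621/596) = 1/(-2670 - 15) - (-30/(-1757) + 621/596) = 1/(-2685) - (-30*(-1/1757) + 621*(1/596)) = -1/2685 - (30/1757 + 621/596) = -1/2685 - 1*1108977/1047172 = -1/2685 - 1108977/1047172 = -2978650417/2811656820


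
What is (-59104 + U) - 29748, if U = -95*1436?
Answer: -225272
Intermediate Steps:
U = -136420
(-59104 + U) - 29748 = (-59104 - 136420) - 29748 = -195524 - 29748 = -225272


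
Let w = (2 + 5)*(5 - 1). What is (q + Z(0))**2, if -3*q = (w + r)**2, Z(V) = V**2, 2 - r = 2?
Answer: 614656/9 ≈ 68295.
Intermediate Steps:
r = 0 (r = 2 - 1*2 = 2 - 2 = 0)
w = 28 (w = 7*4 = 28)
q = -784/3 (q = -(28 + 0)**2/3 = -1/3*28**2 = -1/3*784 = -784/3 ≈ -261.33)
(q + Z(0))**2 = (-784/3 + 0**2)**2 = (-784/3 + 0)**2 = (-784/3)**2 = 614656/9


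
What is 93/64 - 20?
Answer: -1187/64 ≈ -18.547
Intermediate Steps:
93/64 - 20 = -1187/64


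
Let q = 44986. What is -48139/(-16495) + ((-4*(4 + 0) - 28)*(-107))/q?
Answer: 1121619757/371022035 ≈ 3.0231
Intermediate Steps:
-48139/(-16495) + ((-4*(4 + 0) - 28)*(-107))/q = -48139/(-16495) + ((-4*(4 + 0) - 28)*(-107))/44986 = -48139*(-1/16495) + ((-4*4 - 28)*(-107))*(1/44986) = 48139/16495 + ((-16 - 28)*(-107))*(1/44986) = 48139/16495 - 44*(-107)*(1/44986) = 48139/16495 + 4708*(1/44986) = 48139/16495 + 2354/22493 = 1121619757/371022035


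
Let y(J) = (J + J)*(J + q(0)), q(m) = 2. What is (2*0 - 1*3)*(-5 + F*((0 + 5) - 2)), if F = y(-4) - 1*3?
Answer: -102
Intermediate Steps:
y(J) = 2*J*(2 + J) (y(J) = (J + J)*(J + 2) = (2*J)*(2 + J) = 2*J*(2 + J))
F = 13 (F = 2*(-4)*(2 - 4) - 1*3 = 2*(-4)*(-2) - 3 = 16 - 3 = 13)
(2*0 - 1*3)*(-5 + F*((0 + 5) - 2)) = (2*0 - 1*3)*(-5 + 13*((0 + 5) - 2)) = (0 - 3)*(-5 + 13*(5 - 2)) = -3*(-5 + 13*3) = -3*(-5 + 39) = -3*34 = -102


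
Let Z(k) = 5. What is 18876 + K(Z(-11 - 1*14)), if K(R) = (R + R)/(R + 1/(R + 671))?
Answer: 63826516/3381 ≈ 18878.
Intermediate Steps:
K(R) = 2*R/(R + 1/(671 + R)) (K(R) = (2*R)/(R + 1/(671 + R)) = 2*R/(R + 1/(671 + R)))
18876 + K(Z(-11 - 1*14)) = 18876 + 2*5*(671 + 5)/(1 + 5² + 671*5) = 18876 + 2*5*676/(1 + 25 + 3355) = 18876 + 2*5*676/3381 = 18876 + 2*5*(1/3381)*676 = 18876 + 6760/3381 = 63826516/3381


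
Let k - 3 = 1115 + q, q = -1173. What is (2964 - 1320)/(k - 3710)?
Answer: -548/1255 ≈ -0.43665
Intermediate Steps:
k = -55 (k = 3 + (1115 - 1173) = 3 - 58 = -55)
(2964 - 1320)/(k - 3710) = (2964 - 1320)/(-55 - 3710) = 1644/(-3765) = 1644*(-1/3765) = -548/1255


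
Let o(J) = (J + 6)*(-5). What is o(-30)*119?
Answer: 14280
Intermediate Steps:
o(J) = -30 - 5*J (o(J) = (6 + J)*(-5) = -30 - 5*J)
o(-30)*119 = (-30 - 5*(-30))*119 = (-30 + 150)*119 = 120*119 = 14280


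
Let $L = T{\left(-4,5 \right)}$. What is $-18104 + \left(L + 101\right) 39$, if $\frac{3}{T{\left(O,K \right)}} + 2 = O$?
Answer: $- \frac{28369}{2} \approx -14185.0$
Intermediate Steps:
$T{\left(O,K \right)} = \frac{3}{-2 + O}$
$L = - \frac{1}{2}$ ($L = \frac{3}{-2 - 4} = \frac{3}{-6} = 3 \left(- \frac{1}{6}\right) = - \frac{1}{2} \approx -0.5$)
$-18104 + \left(L + 101\right) 39 = -18104 + \left(- \frac{1}{2} + 101\right) 39 = -18104 + \frac{201}{2} \cdot 39 = -18104 + \frac{7839}{2} = - \frac{28369}{2}$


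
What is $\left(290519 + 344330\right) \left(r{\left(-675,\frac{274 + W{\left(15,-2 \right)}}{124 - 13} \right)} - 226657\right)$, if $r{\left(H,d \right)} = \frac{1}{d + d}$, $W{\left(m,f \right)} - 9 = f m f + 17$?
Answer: $- \frac{34534289260907}{240} \approx -1.4389 \cdot 10^{11}$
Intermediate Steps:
$W{\left(m,f \right)} = 26 + m f^{2}$ ($W{\left(m,f \right)} = 9 + \left(f m f + 17\right) = 9 + \left(m f^{2} + 17\right) = 9 + \left(17 + m f^{2}\right) = 26 + m f^{2}$)
$r{\left(H,d \right)} = \frac{1}{2 d}$
$\left(290519 + 344330\right) \left(r{\left(-675,\frac{274 + W{\left(15,-2 \right)}}{124 - 13} \right)} - 226657\right) = \left(290519 + 344330\right) \left(\frac{1}{2 \frac{274 + \left(26 + 15 \left(-2\right)^{2}\right)}{124 - 13}} - 226657\right) = 634849 \left(\frac{1}{2 \frac{274 + \left(26 + 15 \cdot 4\right)}{111}} - 226657\right) = 634849 \left(\frac{1}{2 \left(274 + \left(26 + 60\right)\right) \frac{1}{111}} - 226657\right) = 634849 \left(\frac{1}{2 \left(274 + 86\right) \frac{1}{111}} - 226657\right) = 634849 \left(\frac{1}{2 \cdot 360 \cdot \frac{1}{111}} - 226657\right) = 634849 \left(\frac{1}{2 \cdot \frac{120}{37}} - 226657\right) = 634849 \left(\frac{1}{2} \cdot \frac{37}{120} - 226657\right) = 634849 \left(\frac{37}{240} - 226657\right) = 634849 \left(- \frac{54397643}{240}\right) = - \frac{34534289260907}{240}$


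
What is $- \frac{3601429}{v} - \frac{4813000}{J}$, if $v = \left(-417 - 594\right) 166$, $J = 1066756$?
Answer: $\frac{758524864081}{44757348114} \approx 16.947$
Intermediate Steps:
$v = -167826$ ($v = \left(-1011\right) 166 = -167826$)
$- \frac{3601429}{v} - \frac{4813000}{J} = - \frac{3601429}{-167826} - \frac{4813000}{1066756} = \left(-3601429\right) \left(- \frac{1}{167826}\right) - \frac{1203250}{266689} = \frac{3601429}{167826} - \frac{1203250}{266689} = \frac{758524864081}{44757348114}$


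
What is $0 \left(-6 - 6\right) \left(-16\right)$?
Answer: $0$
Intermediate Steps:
$0 \left(-6 - 6\right) \left(-16\right) = 0 \left(-12\right) \left(-16\right) = 0 \left(-16\right) = 0$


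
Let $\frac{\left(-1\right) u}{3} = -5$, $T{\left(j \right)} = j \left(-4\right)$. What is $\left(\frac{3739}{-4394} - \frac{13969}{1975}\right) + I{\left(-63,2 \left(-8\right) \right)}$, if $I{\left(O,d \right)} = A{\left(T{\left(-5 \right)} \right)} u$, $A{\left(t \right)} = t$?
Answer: $\frac{2534680689}{8678150} \approx 292.08$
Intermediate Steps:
$T{\left(j \right)} = - 4 j$
$u = 15$ ($u = \left(-3\right) \left(-5\right) = 15$)
$I{\left(O,d \right)} = 300$ ($I{\left(O,d \right)} = \left(-4\right) \left(-5\right) 15 = 20 \cdot 15 = 300$)
$\left(\frac{3739}{-4394} - \frac{13969}{1975}\right) + I{\left(-63,2 \left(-8\right) \right)} = \left(\frac{3739}{-4394} - \frac{13969}{1975}\right) + 300 = \left(3739 \left(- \frac{1}{4394}\right) - \frac{13969}{1975}\right) + 300 = \left(- \frac{3739}{4394} - \frac{13969}{1975}\right) + 300 = - \frac{68764311}{8678150} + 300 = \frac{2534680689}{8678150}$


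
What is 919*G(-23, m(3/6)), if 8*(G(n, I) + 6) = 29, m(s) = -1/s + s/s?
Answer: -17461/8 ≈ -2182.6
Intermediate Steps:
m(s) = 1 - 1/s (m(s) = -1/s + 1 = 1 - 1/s)
G(n, I) = -19/8 (G(n, I) = -6 + (⅛)*29 = -6 + 29/8 = -19/8)
919*G(-23, m(3/6)) = 919*(-19/8) = -17461/8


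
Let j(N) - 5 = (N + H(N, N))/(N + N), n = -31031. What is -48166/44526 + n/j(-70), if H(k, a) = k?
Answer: -230329217/44526 ≈ -5172.9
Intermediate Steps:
j(N) = 6 (j(N) = 5 + (N + N)/(N + N) = 5 + (2*N)/((2*N)) = 5 + (2*N)*(1/(2*N)) = 5 + 1 = 6)
-48166/44526 + n/j(-70) = -48166/44526 - 31031/6 = -48166*1/44526 - 31031*⅙ = -24083/22263 - 31031/6 = -230329217/44526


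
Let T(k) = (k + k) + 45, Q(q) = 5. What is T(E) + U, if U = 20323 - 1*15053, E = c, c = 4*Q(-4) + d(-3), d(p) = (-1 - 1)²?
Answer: 5363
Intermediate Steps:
d(p) = 4 (d(p) = (-2)² = 4)
c = 24 (c = 4*5 + 4 = 20 + 4 = 24)
E = 24
T(k) = 45 + 2*k (T(k) = 2*k + 45 = 45 + 2*k)
U = 5270 (U = 20323 - 15053 = 5270)
T(E) + U = (45 + 2*24) + 5270 = (45 + 48) + 5270 = 93 + 5270 = 5363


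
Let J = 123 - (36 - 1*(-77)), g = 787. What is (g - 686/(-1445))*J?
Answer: 2275802/289 ≈ 7874.8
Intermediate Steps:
J = 10 (J = 123 - (36 + 77) = 123 - 1*113 = 123 - 113 = 10)
(g - 686/(-1445))*J = (787 - 686/(-1445))*10 = (787 - 686*(-1/1445))*10 = (787 + 686/1445)*10 = (1137901/1445)*10 = 2275802/289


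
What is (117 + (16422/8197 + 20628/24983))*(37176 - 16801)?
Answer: 71426832010125/29255093 ≈ 2.4415e+6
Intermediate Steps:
(117 + (16422/8197 + 20628/24983))*(37176 - 16801) = (117 + (16422*(1/8197) + 20628*(1/24983)))*20375 = (117 + (2346/1171 + 20628/24983))*20375 = (117 + 82765506/29255093)*20375 = (3505611387/29255093)*20375 = 71426832010125/29255093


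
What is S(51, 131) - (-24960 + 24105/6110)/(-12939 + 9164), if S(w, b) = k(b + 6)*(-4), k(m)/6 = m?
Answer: -15198204699/4613050 ≈ -3294.6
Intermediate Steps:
k(m) = 6*m
S(w, b) = -144 - 24*b (S(w, b) = (6*(b + 6))*(-4) = (6*(6 + b))*(-4) = (36 + 6*b)*(-4) = -144 - 24*b)
S(51, 131) - (-24960 + 24105/6110)/(-12939 + 9164) = (-144 - 24*131) - (-24960 + 24105/6110)/(-12939 + 9164) = (-144 - 3144) - (-24960 + 24105*(1/6110))/(-3775) = -3288 - (-24960 + 4821/1222)*(-1)/3775 = -3288 - (-30496299)*(-1)/(1222*3775) = -3288 - 1*30496299/4613050 = -3288 - 30496299/4613050 = -15198204699/4613050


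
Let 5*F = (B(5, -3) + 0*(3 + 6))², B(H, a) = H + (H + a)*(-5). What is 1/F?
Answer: ⅕ ≈ 0.20000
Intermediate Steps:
B(H, a) = -5*a - 4*H (B(H, a) = H + (-5*H - 5*a) = -5*a - 4*H)
F = 5 (F = ((-5*(-3) - 4*5) + 0*(3 + 6))²/5 = ((15 - 20) + 0*9)²/5 = (-5 + 0)²/5 = (⅕)*(-5)² = (⅕)*25 = 5)
1/F = 1/5 = ⅕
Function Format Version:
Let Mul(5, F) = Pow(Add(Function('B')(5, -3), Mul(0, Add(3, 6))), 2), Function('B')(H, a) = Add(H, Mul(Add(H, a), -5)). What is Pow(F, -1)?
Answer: Rational(1, 5) ≈ 0.20000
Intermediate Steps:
Function('B')(H, a) = Add(Mul(-5, a), Mul(-4, H)) (Function('B')(H, a) = Add(H, Add(Mul(-5, H), Mul(-5, a))) = Add(Mul(-5, a), Mul(-4, H)))
F = 5 (F = Mul(Rational(1, 5), Pow(Add(Add(Mul(-5, -3), Mul(-4, 5)), Mul(0, Add(3, 6))), 2)) = Mul(Rational(1, 5), Pow(Add(Add(15, -20), Mul(0, 9)), 2)) = Mul(Rational(1, 5), Pow(Add(-5, 0), 2)) = Mul(Rational(1, 5), Pow(-5, 2)) = Mul(Rational(1, 5), 25) = 5)
Pow(F, -1) = Pow(5, -1) = Rational(1, 5)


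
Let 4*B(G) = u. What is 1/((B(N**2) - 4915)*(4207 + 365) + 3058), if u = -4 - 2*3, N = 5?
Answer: -1/22479752 ≈ -4.4484e-8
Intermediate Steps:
u = -10 (u = -4 - 6 = -10)
B(G) = -5/2 (B(G) = (1/4)*(-10) = -5/2)
1/((B(N**2) - 4915)*(4207 + 365) + 3058) = 1/((-5/2 - 4915)*(4207 + 365) + 3058) = 1/(-9835/2*4572 + 3058) = 1/(-22482810 + 3058) = 1/(-22479752) = -1/22479752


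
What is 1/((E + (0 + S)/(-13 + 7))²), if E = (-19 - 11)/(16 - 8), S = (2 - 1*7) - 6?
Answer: 144/529 ≈ 0.27221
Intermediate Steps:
S = -11 (S = (2 - 7) - 6 = -5 - 6 = -11)
E = -15/4 (E = -30/8 = -30*⅛ = -15/4 ≈ -3.7500)
1/((E + (0 + S)/(-13 + 7))²) = 1/((-15/4 + (0 - 11)/(-13 + 7))²) = 1/((-15/4 - 11/(-6))²) = 1/((-15/4 - 11*(-⅙))²) = 1/((-15/4 + 11/6)²) = 1/((-23/12)²) = 1/(529/144) = 144/529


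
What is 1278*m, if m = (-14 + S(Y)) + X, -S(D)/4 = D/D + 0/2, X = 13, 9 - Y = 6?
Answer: -6390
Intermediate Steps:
Y = 3 (Y = 9 - 1*6 = 9 - 6 = 3)
S(D) = -4 (S(D) = -4*(D/D + 0/2) = -4*(1 + 0*(1/2)) = -4*(1 + 0) = -4*1 = -4)
m = -5 (m = (-14 - 4) + 13 = -18 + 13 = -5)
1278*m = 1278*(-5) = -6390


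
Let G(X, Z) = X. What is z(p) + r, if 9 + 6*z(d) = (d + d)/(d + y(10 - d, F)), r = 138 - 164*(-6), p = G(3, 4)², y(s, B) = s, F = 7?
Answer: 5604/5 ≈ 1120.8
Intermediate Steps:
p = 9 (p = 3² = 9)
r = 1122 (r = 138 + 984 = 1122)
z(d) = -3/2 + d/30 (z(d) = -3/2 + ((d + d)/(d + (10 - d)))/6 = -3/2 + ((2*d)/10)/6 = -3/2 + ((2*d)*(⅒))/6 = -3/2 + (d/5)/6 = -3/2 + d/30)
z(p) + r = (-3/2 + (1/30)*9) + 1122 = (-3/2 + 3/10) + 1122 = -6/5 + 1122 = 5604/5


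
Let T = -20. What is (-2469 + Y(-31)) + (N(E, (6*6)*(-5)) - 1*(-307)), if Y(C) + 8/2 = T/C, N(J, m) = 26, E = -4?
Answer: -66320/31 ≈ -2139.4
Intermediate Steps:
Y(C) = -4 - 20/C
(-2469 + Y(-31)) + (N(E, (6*6)*(-5)) - 1*(-307)) = (-2469 + (-4 - 20/(-31))) + (26 - 1*(-307)) = (-2469 + (-4 - 20*(-1/31))) + (26 + 307) = (-2469 + (-4 + 20/31)) + 333 = (-2469 - 104/31) + 333 = -76643/31 + 333 = -66320/31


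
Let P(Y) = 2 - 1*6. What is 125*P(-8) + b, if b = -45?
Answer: -545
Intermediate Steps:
P(Y) = -4 (P(Y) = 2 - 6 = -4)
125*P(-8) + b = 125*(-4) - 45 = -500 - 45 = -545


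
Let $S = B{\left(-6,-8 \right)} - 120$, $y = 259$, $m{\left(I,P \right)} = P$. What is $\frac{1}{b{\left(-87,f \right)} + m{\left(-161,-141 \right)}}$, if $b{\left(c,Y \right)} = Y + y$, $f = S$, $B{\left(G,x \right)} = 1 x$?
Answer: $- \frac{1}{10} \approx -0.1$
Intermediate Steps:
$B{\left(G,x \right)} = x$
$S = -128$ ($S = -8 - 120 = -128$)
$f = -128$
$b{\left(c,Y \right)} = 259 + Y$ ($b{\left(c,Y \right)} = Y + 259 = 259 + Y$)
$\frac{1}{b{\left(-87,f \right)} + m{\left(-161,-141 \right)}} = \frac{1}{\left(259 - 128\right) - 141} = \frac{1}{131 - 141} = \frac{1}{-10} = - \frac{1}{10}$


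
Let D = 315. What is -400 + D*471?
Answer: 147965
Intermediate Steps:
-400 + D*471 = -400 + 315*471 = -400 + 148365 = 147965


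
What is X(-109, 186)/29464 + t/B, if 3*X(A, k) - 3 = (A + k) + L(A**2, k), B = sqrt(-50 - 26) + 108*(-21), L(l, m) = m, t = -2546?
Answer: 63971584747/56834951100 + 1273*I*sqrt(19)/1285975 ≈ 1.1256 + 0.0043149*I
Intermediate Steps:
B = -2268 + 2*I*sqrt(19) (B = sqrt(-76) - 2268 = 2*I*sqrt(19) - 2268 = -2268 + 2*I*sqrt(19) ≈ -2268.0 + 8.7178*I)
X(A, k) = 1 + A/3 + 2*k/3 (X(A, k) = 1 + ((A + k) + k)/3 = 1 + (A + 2*k)/3 = 1 + (A/3 + 2*k/3) = 1 + A/3 + 2*k/3)
X(-109, 186)/29464 + t/B = (1 + (1/3)*(-109) + (2/3)*186)/29464 - 2546/(-2268 + 2*I*sqrt(19)) = (1 - 109/3 + 124)*(1/29464) - 2546/(-2268 + 2*I*sqrt(19)) = (266/3)*(1/29464) - 2546/(-2268 + 2*I*sqrt(19)) = 133/44196 - 2546/(-2268 + 2*I*sqrt(19))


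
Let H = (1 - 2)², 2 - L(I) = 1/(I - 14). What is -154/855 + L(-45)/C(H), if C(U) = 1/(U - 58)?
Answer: -5808551/50445 ≈ -115.15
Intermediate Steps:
L(I) = 2 - 1/(-14 + I) (L(I) = 2 - 1/(I - 14) = 2 - 1/(-14 + I))
H = 1 (H = (-1)² = 1)
C(U) = 1/(-58 + U)
-154/855 + L(-45)/C(H) = -154/855 + ((-29 + 2*(-45))/(-14 - 45))/(1/(-58 + 1)) = -154*1/855 + ((-29 - 90)/(-59))/(1/(-57)) = -154/855 + (-1/59*(-119))/(-1/57) = -154/855 + (119/59)*(-57) = -154/855 - 6783/59 = -5808551/50445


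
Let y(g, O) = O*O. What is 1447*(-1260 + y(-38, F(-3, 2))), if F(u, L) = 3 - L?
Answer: -1821773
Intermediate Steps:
y(g, O) = O**2
1447*(-1260 + y(-38, F(-3, 2))) = 1447*(-1260 + (3 - 1*2)**2) = 1447*(-1260 + (3 - 2)**2) = 1447*(-1260 + 1**2) = 1447*(-1260 + 1) = 1447*(-1259) = -1821773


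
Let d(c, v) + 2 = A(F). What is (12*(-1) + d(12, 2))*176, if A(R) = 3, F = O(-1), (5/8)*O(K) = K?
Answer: -1936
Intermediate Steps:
O(K) = 8*K/5
F = -8/5 (F = (8/5)*(-1) = -8/5 ≈ -1.6000)
d(c, v) = 1 (d(c, v) = -2 + 3 = 1)
(12*(-1) + d(12, 2))*176 = (12*(-1) + 1)*176 = (-12 + 1)*176 = -11*176 = -1936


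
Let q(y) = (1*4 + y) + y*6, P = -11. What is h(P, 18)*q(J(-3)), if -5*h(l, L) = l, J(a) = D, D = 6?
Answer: 506/5 ≈ 101.20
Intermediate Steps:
J(a) = 6
h(l, L) = -l/5
q(y) = 4 + 7*y (q(y) = (4 + y) + 6*y = 4 + 7*y)
h(P, 18)*q(J(-3)) = (-⅕*(-11))*(4 + 7*6) = 11*(4 + 42)/5 = (11/5)*46 = 506/5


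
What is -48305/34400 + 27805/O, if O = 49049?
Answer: -282563989/337457120 ≈ -0.83733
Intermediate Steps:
-48305/34400 + 27805/O = -48305/34400 + 27805/49049 = -48305*1/34400 + 27805*(1/49049) = -9661/6880 + 27805/49049 = -282563989/337457120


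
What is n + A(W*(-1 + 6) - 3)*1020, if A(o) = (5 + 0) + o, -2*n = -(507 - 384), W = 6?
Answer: 65403/2 ≈ 32702.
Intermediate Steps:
n = 123/2 (n = -(-1)*(507 - 384)/2 = -(-1)*123/2 = -½*(-123) = 123/2 ≈ 61.500)
A(o) = 5 + o
n + A(W*(-1 + 6) - 3)*1020 = 123/2 + (5 + (6*(-1 + 6) - 3))*1020 = 123/2 + (5 + (6*5 - 3))*1020 = 123/2 + (5 + (30 - 3))*1020 = 123/2 + (5 + 27)*1020 = 123/2 + 32*1020 = 123/2 + 32640 = 65403/2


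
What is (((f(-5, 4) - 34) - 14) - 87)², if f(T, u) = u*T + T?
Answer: 25600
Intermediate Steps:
f(T, u) = T + T*u (f(T, u) = T*u + T = T + T*u)
(((f(-5, 4) - 34) - 14) - 87)² = (((-5*(1 + 4) - 34) - 14) - 87)² = (((-5*5 - 34) - 14) - 87)² = (((-25 - 34) - 14) - 87)² = ((-59 - 14) - 87)² = (-73 - 87)² = (-160)² = 25600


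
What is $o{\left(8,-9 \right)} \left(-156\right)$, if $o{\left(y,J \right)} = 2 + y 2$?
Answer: $-2808$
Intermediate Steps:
$o{\left(y,J \right)} = 2 + 2 y$
$o{\left(8,-9 \right)} \left(-156\right) = \left(2 + 2 \cdot 8\right) \left(-156\right) = \left(2 + 16\right) \left(-156\right) = 18 \left(-156\right) = -2808$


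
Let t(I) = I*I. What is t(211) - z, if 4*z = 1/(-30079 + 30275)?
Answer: 34904463/784 ≈ 44521.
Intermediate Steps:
t(I) = I²
z = 1/784 (z = 1/(4*(-30079 + 30275)) = (¼)/196 = (¼)*(1/196) = 1/784 ≈ 0.0012755)
t(211) - z = 211² - 1*1/784 = 44521 - 1/784 = 34904463/784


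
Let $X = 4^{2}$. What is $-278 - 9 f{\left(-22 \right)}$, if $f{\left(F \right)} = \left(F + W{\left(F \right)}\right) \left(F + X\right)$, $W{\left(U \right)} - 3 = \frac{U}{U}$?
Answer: $-1250$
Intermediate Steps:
$W{\left(U \right)} = 4$ ($W{\left(U \right)} = 3 + \frac{U}{U} = 3 + 1 = 4$)
$X = 16$
$f{\left(F \right)} = \left(4 + F\right) \left(16 + F\right)$ ($f{\left(F \right)} = \left(F + 4\right) \left(F + 16\right) = \left(4 + F\right) \left(16 + F\right)$)
$-278 - 9 f{\left(-22 \right)} = -278 - 9 \left(64 + \left(-22\right)^{2} + 20 \left(-22\right)\right) = -278 - 9 \left(64 + 484 - 440\right) = -278 - 972 = -1250$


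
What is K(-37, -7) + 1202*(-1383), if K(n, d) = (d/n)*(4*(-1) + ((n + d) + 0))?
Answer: -61507878/37 ≈ -1.6624e+6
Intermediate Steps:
K(n, d) = d*(-4 + d + n)/n (K(n, d) = (d/n)*(-4 + ((d + n) + 0)) = (d/n)*(-4 + (d + n)) = (d/n)*(-4 + d + n) = d*(-4 + d + n)/n)
K(-37, -7) + 1202*(-1383) = -7*(-4 - 7 - 37)/(-37) + 1202*(-1383) = -7*(-1/37)*(-48) - 1662366 = -336/37 - 1662366 = -61507878/37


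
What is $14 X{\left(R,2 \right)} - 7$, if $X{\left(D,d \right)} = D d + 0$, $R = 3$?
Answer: $77$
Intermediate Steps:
$X{\left(D,d \right)} = D d$
$14 X{\left(R,2 \right)} - 7 = 14 \cdot 3 \cdot 2 - 7 = 14 \cdot 6 - 7 = 84 - 7 = 77$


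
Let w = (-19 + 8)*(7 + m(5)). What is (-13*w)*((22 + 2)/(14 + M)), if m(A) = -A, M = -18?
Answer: -1716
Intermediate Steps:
w = -22 (w = (-19 + 8)*(7 - 1*5) = -11*(7 - 5) = -11*2 = -22)
(-13*w)*((22 + 2)/(14 + M)) = (-13*(-22))*((22 + 2)/(14 - 18)) = 286*(24/(-4)) = 286*(24*(-¼)) = 286*(-6) = -1716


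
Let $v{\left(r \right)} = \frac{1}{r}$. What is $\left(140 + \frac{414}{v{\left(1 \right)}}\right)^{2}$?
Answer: $306916$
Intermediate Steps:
$\left(140 + \frac{414}{v{\left(1 \right)}}\right)^{2} = \left(140 + \frac{414}{1^{-1}}\right)^{2} = \left(140 + \frac{414}{1}\right)^{2} = \left(140 + 414 \cdot 1\right)^{2} = \left(140 + 414\right)^{2} = 554^{2} = 306916$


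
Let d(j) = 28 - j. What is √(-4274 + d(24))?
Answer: I*√4270 ≈ 65.345*I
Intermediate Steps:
√(-4274 + d(24)) = √(-4274 + (28 - 1*24)) = √(-4274 + (28 - 24)) = √(-4274 + 4) = √(-4270) = I*√4270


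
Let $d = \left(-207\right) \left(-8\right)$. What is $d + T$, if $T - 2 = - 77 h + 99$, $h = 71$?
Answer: $-3710$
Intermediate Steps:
$d = 1656$
$T = -5366$ ($T = 2 + \left(\left(-77\right) 71 + 99\right) = 2 + \left(-5467 + 99\right) = 2 - 5368 = -5366$)
$d + T = 1656 - 5366 = -3710$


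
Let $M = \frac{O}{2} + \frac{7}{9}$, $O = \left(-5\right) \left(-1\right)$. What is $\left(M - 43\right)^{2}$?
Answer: $\frac{511225}{324} \approx 1577.9$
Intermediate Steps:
$O = 5$
$M = \frac{59}{18}$ ($M = \frac{5}{2} + \frac{7}{9} = \frac{59}{18} \approx 3.2778$)
$\left(M - 43\right)^{2} = \left(\frac{59}{18} - 43\right)^{2} = \left(- \frac{715}{18}\right)^{2} = \frac{511225}{324}$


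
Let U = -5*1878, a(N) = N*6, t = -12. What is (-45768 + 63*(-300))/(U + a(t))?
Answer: 10778/1577 ≈ 6.8345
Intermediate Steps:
a(N) = 6*N
U = -9390
(-45768 + 63*(-300))/(U + a(t)) = (-45768 + 63*(-300))/(-9390 + 6*(-12)) = (-45768 - 18900)/(-9390 - 72) = -64668/(-9462) = -64668*(-1/9462) = 10778/1577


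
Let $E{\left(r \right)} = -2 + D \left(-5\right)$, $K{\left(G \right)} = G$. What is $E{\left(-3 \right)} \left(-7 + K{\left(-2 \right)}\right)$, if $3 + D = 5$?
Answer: $108$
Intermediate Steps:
$D = 2$ ($D = -3 + 5 = 2$)
$E{\left(r \right)} = -12$ ($E{\left(r \right)} = -2 + 2 \left(-5\right) = -2 - 10 = -12$)
$E{\left(-3 \right)} \left(-7 + K{\left(-2 \right)}\right) = - 12 \left(-7 - 2\right) = \left(-12\right) \left(-9\right) = 108$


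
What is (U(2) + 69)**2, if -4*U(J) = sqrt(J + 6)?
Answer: (138 - sqrt(2))**2/4 ≈ 4663.9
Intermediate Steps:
U(J) = -sqrt(6 + J)/4 (U(J) = -sqrt(J + 6)/4 = -sqrt(6 + J)/4)
(U(2) + 69)**2 = (-sqrt(6 + 2)/4 + 69)**2 = (-sqrt(2)/2 + 69)**2 = (69 - sqrt(2)/2)**2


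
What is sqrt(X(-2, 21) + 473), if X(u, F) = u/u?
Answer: sqrt(474) ≈ 21.772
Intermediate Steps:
X(u, F) = 1
sqrt(X(-2, 21) + 473) = sqrt(1 + 473) = sqrt(474)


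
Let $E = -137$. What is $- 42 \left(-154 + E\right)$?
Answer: $12222$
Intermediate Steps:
$- 42 \left(-154 + E\right) = - 42 \left(-154 - 137\right) = \left(-42\right) \left(-291\right) = 12222$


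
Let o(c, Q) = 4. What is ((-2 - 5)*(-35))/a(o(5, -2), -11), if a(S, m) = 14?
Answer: 35/2 ≈ 17.500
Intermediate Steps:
((-2 - 5)*(-35))/a(o(5, -2), -11) = ((-2 - 5)*(-35))/14 = -7*(-35)*(1/14) = 245*(1/14) = 35/2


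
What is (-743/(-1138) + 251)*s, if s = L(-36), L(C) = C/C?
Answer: 286381/1138 ≈ 251.65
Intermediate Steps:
L(C) = 1
s = 1
(-743/(-1138) + 251)*s = (-743/(-1138) + 251)*1 = (-743*(-1/1138) + 251)*1 = (743/1138 + 251)*1 = (286381/1138)*1 = 286381/1138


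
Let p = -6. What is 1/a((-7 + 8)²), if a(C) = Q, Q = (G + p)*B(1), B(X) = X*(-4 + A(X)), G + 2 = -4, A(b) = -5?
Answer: 1/108 ≈ 0.0092593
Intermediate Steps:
G = -6 (G = -2 - 4 = -6)
B(X) = -9*X (B(X) = X*(-4 - 5) = X*(-9) = -9*X)
Q = 108 (Q = (-6 - 6)*(-9*1) = -12*(-9) = 108)
a(C) = 108
1/a((-7 + 8)²) = 1/108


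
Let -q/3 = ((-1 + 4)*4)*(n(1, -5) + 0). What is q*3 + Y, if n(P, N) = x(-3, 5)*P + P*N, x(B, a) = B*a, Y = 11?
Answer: 2171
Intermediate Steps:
n(P, N) = -15*P + N*P (n(P, N) = (-3*5)*P + P*N = -15*P + N*P)
q = 720 (q = -3*(-1 + 4)*4*(1*(-15 - 5) + 0) = -3*3*4*(1*(-20) + 0) = -36*(-20 + 0) = -36*(-20) = -3*(-240) = 720)
q*3 + Y = 720*3 + 11 = 2160 + 11 = 2171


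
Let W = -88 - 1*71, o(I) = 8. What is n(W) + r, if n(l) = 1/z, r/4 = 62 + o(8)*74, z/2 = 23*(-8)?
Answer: 962687/368 ≈ 2616.0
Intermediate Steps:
W = -159 (W = -88 - 71 = -159)
z = -368 (z = 2*(23*(-8)) = 2*(-184) = -368)
r = 2616 (r = 4*(62 + 8*74) = 4*(62 + 592) = 4*654 = 2616)
n(l) = -1/368 (n(l) = 1/(-368) = -1/368)
n(W) + r = -1/368 + 2616 = 962687/368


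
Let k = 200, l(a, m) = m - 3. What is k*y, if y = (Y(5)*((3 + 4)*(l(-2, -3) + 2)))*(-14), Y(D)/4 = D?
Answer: 1568000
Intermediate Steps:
l(a, m) = -3 + m
Y(D) = 4*D
y = 7840 (y = ((4*5)*((3 + 4)*((-3 - 3) + 2)))*(-14) = (20*(7*(-6 + 2)))*(-14) = (20*(7*(-4)))*(-14) = (20*(-28))*(-14) = -560*(-14) = 7840)
k*y = 200*7840 = 1568000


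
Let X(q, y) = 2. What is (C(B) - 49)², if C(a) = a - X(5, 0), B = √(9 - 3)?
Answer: (51 - √6)² ≈ 2357.2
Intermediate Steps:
B = √6 ≈ 2.4495
C(a) = -2 + a (C(a) = a - 1*2 = a - 2 = -2 + a)
(C(B) - 49)² = ((-2 + √6) - 49)² = (-51 + √6)²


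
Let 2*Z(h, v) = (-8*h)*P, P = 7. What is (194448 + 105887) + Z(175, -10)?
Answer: 295435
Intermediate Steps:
Z(h, v) = -28*h (Z(h, v) = (-8*h*7)/2 = (-56*h)/2 = -28*h)
(194448 + 105887) + Z(175, -10) = (194448 + 105887) - 28*175 = 300335 - 4900 = 295435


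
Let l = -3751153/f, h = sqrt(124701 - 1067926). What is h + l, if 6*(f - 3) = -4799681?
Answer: 22506918/4799663 + 5*I*sqrt(37729) ≈ 4.6893 + 971.2*I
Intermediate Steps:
f = -4799663/6 (f = 3 + (1/6)*(-4799681) = 3 - 4799681/6 = -4799663/6 ≈ -7.9994e+5)
h = 5*I*sqrt(37729) (h = sqrt(-943225) = 5*I*sqrt(37729) ≈ 971.2*I)
l = 22506918/4799663 (l = -3751153/(-4799663/6) = -3751153*(-6/4799663) = 22506918/4799663 ≈ 4.6893)
h + l = 5*I*sqrt(37729) + 22506918/4799663 = 22506918/4799663 + 5*I*sqrt(37729)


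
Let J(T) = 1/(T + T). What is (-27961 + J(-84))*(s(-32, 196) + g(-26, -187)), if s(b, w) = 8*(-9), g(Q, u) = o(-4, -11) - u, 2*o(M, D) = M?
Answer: -530811737/168 ≈ -3.1596e+6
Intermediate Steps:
o(M, D) = M/2
g(Q, u) = -2 - u (g(Q, u) = (1/2)*(-4) - u = -2 - u)
s(b, w) = -72
J(T) = 1/(2*T)
(-27961 + J(-84))*(s(-32, 196) + g(-26, -187)) = (-27961 + (1/2)/(-84))*(-72 + (-2 - 1*(-187))) = (-27961 + (1/2)*(-1/84))*(-72 + (-2 + 187)) = (-27961 - 1/168)*(-72 + 185) = -4697449/168*113 = -530811737/168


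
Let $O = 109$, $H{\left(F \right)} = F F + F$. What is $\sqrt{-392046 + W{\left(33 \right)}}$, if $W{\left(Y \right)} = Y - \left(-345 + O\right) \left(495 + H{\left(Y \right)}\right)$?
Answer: $i \sqrt{10401} \approx 101.99 i$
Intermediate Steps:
$H{\left(F \right)} = F + F^{2}$ ($H{\left(F \right)} = F^{2} + F = F + F^{2}$)
$W{\left(Y \right)} = 116820 + Y + 236 Y \left(1 + Y\right)$ ($W{\left(Y \right)} = Y - \left(-345 + 109\right) \left(495 + Y \left(1 + Y\right)\right) = Y - - 236 \left(495 + Y \left(1 + Y\right)\right) = Y - \left(-116820 - 236 Y \left(1 + Y\right)\right) = Y + \left(116820 + 236 Y \left(1 + Y\right)\right) = 116820 + Y + 236 Y \left(1 + Y\right)$)
$\sqrt{-392046 + W{\left(33 \right)}} = \sqrt{-392046 + \left(116820 + 33 + 236 \cdot 33 \left(1 + 33\right)\right)} = \sqrt{-392046 + \left(116820 + 33 + 236 \cdot 33 \cdot 34\right)} = \sqrt{-392046 + \left(116820 + 33 + 264792\right)} = \sqrt{-392046 + 381645} = \sqrt{-10401} = i \sqrt{10401}$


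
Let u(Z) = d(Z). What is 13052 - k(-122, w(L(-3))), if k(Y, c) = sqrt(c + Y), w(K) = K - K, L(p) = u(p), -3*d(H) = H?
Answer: 13052 - I*sqrt(122) ≈ 13052.0 - 11.045*I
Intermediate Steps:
d(H) = -H/3
u(Z) = -Z/3
L(p) = -p/3
w(K) = 0
k(Y, c) = sqrt(Y + c)
13052 - k(-122, w(L(-3))) = 13052 - sqrt(-122 + 0) = 13052 - sqrt(-122) = 13052 - I*sqrt(122)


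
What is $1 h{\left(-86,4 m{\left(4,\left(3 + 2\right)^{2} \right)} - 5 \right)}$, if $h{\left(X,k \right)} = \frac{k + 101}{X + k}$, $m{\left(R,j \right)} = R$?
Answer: $- \frac{112}{75} \approx -1.4933$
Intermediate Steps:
$h{\left(X,k \right)} = \frac{101 + k}{X + k}$
$1 h{\left(-86,4 m{\left(4,\left(3 + 2\right)^{2} \right)} - 5 \right)} = 1 \frac{101 + \left(4 \cdot 4 - 5\right)}{-86 + \left(4 \cdot 4 - 5\right)} = 1 \frac{101 + \left(16 - 5\right)}{-86 + \left(16 - 5\right)} = 1 \frac{101 + 11}{-86 + 11} = 1 \frac{1}{-75} \cdot 112 = 1 \left(\left(- \frac{1}{75}\right) 112\right) = 1 \left(- \frac{112}{75}\right) = - \frac{112}{75}$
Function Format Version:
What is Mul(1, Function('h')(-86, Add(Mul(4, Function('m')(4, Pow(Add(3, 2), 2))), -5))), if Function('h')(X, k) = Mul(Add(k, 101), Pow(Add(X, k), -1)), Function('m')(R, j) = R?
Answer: Rational(-112, 75) ≈ -1.4933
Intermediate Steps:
Function('h')(X, k) = Mul(Pow(Add(X, k), -1), Add(101, k)) (Function('h')(X, k) = Mul(Add(101, k), Pow(Add(X, k), -1)) = Mul(Pow(Add(X, k), -1), Add(101, k)))
Mul(1, Function('h')(-86, Add(Mul(4, Function('m')(4, Pow(Add(3, 2), 2))), -5))) = Mul(1, Mul(Pow(Add(-86, Add(Mul(4, 4), -5)), -1), Add(101, Add(Mul(4, 4), -5)))) = Mul(1, Mul(Pow(Add(-86, Add(16, -5)), -1), Add(101, Add(16, -5)))) = Mul(1, Mul(Pow(Add(-86, 11), -1), Add(101, 11))) = Mul(1, Mul(Pow(-75, -1), 112)) = Mul(1, Mul(Rational(-1, 75), 112)) = Mul(1, Rational(-112, 75)) = Rational(-112, 75)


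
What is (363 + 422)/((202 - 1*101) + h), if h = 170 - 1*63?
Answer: 785/208 ≈ 3.7740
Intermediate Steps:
h = 107 (h = 170 - 63 = 107)
(363 + 422)/((202 - 1*101) + h) = (363 + 422)/((202 - 1*101) + 107) = 785/((202 - 101) + 107) = 785/(101 + 107) = 785/208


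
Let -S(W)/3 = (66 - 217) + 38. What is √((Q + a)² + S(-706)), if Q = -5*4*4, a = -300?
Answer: √144739 ≈ 380.45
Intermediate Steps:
S(W) = 339 (S(W) = -3*((66 - 217) + 38) = -3*(-151 + 38) = -3*(-113) = 339)
Q = -80 (Q = -20*4 = -80)
√((Q + a)² + S(-706)) = √((-80 - 300)² + 339) = √((-380)² + 339) = √(144400 + 339) = √144739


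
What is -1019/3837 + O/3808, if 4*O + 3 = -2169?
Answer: -5963843/14611296 ≈ -0.40817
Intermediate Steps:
O = -543 (O = -¾ + (¼)*(-2169) = -¾ - 2169/4 = -543)
-1019/3837 + O/3808 = -1019/3837 - 543/3808 = -5963843/14611296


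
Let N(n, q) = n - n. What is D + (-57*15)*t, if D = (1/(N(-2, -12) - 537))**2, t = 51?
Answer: -12574330244/288369 ≈ -43605.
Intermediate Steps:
N(n, q) = 0
D = 1/288369 (D = (1/(0 - 537))**2 = (1/(-537))**2 = (-1/537)**2 = 1/288369 ≈ 3.4678e-6)
D + (-57*15)*t = 1/288369 - 57*15*51 = 1/288369 - 855*51 = 1/288369 - 43605 = -12574330244/288369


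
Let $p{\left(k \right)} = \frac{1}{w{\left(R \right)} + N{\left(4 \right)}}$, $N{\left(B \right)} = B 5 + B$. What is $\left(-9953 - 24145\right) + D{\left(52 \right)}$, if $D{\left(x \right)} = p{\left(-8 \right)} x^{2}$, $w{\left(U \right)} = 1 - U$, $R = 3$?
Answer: $- \frac{373726}{11} \approx -33975.0$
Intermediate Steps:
$N{\left(B \right)} = 6 B$ ($N{\left(B \right)} = 5 B + B = 6 B$)
$p{\left(k \right)} = \frac{1}{22}$ ($p{\left(k \right)} = \frac{1}{\left(1 - 3\right) + 6 \cdot 4} = \frac{1}{\left(1 - 3\right) + 24} = \frac{1}{-2 + 24} = \frac{1}{22}$)
$D{\left(x \right)} = \frac{x^{2}}{22}$
$\left(-9953 - 24145\right) + D{\left(52 \right)} = \left(-9953 - 24145\right) + \frac{52^{2}}{22} = -34098 + \frac{1}{22} \cdot 2704 = -34098 + \frac{1352}{11} = - \frac{373726}{11}$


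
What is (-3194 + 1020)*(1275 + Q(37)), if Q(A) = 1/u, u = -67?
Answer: -185711776/67 ≈ -2.7718e+6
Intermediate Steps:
Q(A) = -1/67 (Q(A) = 1/(-67) = -1/67)
(-3194 + 1020)*(1275 + Q(37)) = (-3194 + 1020)*(1275 - 1/67) = -2174*85424/67 = -185711776/67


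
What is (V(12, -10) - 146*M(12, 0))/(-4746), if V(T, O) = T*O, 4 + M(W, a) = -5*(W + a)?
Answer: -4612/2373 ≈ -1.9435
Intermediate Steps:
M(W, a) = -4 - 5*W - 5*a (M(W, a) = -4 - 5*(W + a) = -4 + (-5*W - 5*a) = -4 - 5*W - 5*a)
V(T, O) = O*T
(V(12, -10) - 146*M(12, 0))/(-4746) = (-10*12 - 146*(-4 - 5*12 - 5*0))/(-4746) = (-120 - 146*(-4 - 60 + 0))*(-1/4746) = (-120 - 146*(-64))*(-1/4746) = (-120 + 9344)*(-1/4746) = 9224*(-1/4746) = -4612/2373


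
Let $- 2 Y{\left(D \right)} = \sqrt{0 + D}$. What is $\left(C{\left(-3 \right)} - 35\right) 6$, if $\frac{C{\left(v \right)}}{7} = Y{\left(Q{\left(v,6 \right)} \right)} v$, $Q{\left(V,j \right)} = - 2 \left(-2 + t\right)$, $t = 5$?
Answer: $-210 + 63 i \sqrt{6} \approx -210.0 + 154.32 i$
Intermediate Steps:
$Q{\left(V,j \right)} = -6$ ($Q{\left(V,j \right)} = - 2 \left(-2 + 5\right) = \left(-2\right) 3 = -6$)
$Y{\left(D \right)} = - \frac{\sqrt{D}}{2}$ ($Y{\left(D \right)} = - \frac{\sqrt{0 + D}}{2} = - \frac{\sqrt{D}}{2}$)
$C{\left(v \right)} = - \frac{7 i v \sqrt{6}}{2}$ ($C{\left(v \right)} = 7 - \frac{\sqrt{-6}}{2} v = 7 - \frac{i \sqrt{6}}{2} v = 7 \left(- \frac{i v \sqrt{6}}{2}\right) = - \frac{7 i v \sqrt{6}}{2}$)
$\left(C{\left(-3 \right)} - 35\right) 6 = \left(\left(- \frac{7}{2}\right) i \left(-3\right) \sqrt{6} - 35\right) 6 = \left(\frac{21 i \sqrt{6}}{2} - 35\right) 6 = \left(-35 + \frac{21 i \sqrt{6}}{2}\right) 6 = -210 + 63 i \sqrt{6}$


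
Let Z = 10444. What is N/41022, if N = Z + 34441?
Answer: 44885/41022 ≈ 1.0942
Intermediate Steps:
N = 44885 (N = 10444 + 34441 = 44885)
N/41022 = 44885/41022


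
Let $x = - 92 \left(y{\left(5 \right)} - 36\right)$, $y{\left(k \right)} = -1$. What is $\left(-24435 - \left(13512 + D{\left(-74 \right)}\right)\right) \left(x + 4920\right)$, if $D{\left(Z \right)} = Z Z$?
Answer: $-361453052$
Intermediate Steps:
$D{\left(Z \right)} = Z^{2}$
$x = 3404$ ($x = - 92 \left(-1 - 36\right) = \left(-92\right) \left(-37\right) = 3404$)
$\left(-24435 - \left(13512 + D{\left(-74 \right)}\right)\right) \left(x + 4920\right) = \left(-24435 - 18988\right) \left(3404 + 4920\right) = \left(-24435 - 18988\right) 8324 = \left(-43423\right) 8324 = -361453052$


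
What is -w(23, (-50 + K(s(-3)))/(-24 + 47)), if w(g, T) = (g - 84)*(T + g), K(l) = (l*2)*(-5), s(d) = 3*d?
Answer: 34709/23 ≈ 1509.1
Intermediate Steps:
K(l) = -10*l (K(l) = (2*l)*(-5) = -10*l)
w(g, T) = (-84 + g)*(T + g)
-w(23, (-50 + K(s(-3)))/(-24 + 47)) = -(23² - 84*(-50 - 30*(-3))/(-24 + 47) - 84*23 + ((-50 - 30*(-3))/(-24 + 47))*23) = -(529 - 84*(-50 - 10*(-9))/23 - 1932 + ((-50 - 10*(-9))/23)*23) = -(529 - 84*(-50 + 90)/23 - 1932 + ((-50 + 90)*(1/23))*23) = -(529 - 3360/23 - 1932 + (40*(1/23))*23) = -(529 - 84*40/23 - 1932 + (40/23)*23) = -(529 - 3360/23 - 1932 + 40) = -1*(-34709/23) = 34709/23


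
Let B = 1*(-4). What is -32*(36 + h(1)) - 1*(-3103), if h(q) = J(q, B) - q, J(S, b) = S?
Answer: 1951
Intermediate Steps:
B = -4
h(q) = 0 (h(q) = q - q = 0)
-32*(36 + h(1)) - 1*(-3103) = -32*(36 + 0) - 1*(-3103) = -32*36 + 3103 = -1152 + 3103 = 1951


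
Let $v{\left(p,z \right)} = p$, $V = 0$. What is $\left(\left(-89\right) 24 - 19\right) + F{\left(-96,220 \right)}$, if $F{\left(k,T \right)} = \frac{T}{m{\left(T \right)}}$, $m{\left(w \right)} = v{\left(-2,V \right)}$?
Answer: $-2265$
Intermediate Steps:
$m{\left(w \right)} = -2$
$F{\left(k,T \right)} = - \frac{T}{2}$ ($F{\left(k,T \right)} = \frac{T}{-2} = T \left(- \frac{1}{2}\right) = - \frac{T}{2}$)
$\left(\left(-89\right) 24 - 19\right) + F{\left(-96,220 \right)} = \left(\left(-89\right) 24 - 19\right) - 110 = \left(-2136 - 19\right) - 110 = -2155 - 110 = -2265$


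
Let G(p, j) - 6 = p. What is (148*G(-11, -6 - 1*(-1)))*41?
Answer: -30340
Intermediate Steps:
G(p, j) = 6 + p
(148*G(-11, -6 - 1*(-1)))*41 = (148*(6 - 11))*41 = (148*(-5))*41 = -740*41 = -30340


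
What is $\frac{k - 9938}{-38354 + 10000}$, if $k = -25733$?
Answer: $\frac{35671}{28354} \approx 1.2581$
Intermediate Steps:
$\frac{k - 9938}{-38354 + 10000} = \frac{-25733 - 9938}{-38354 + 10000} = - \frac{35671}{-28354} = \left(-35671\right) \left(- \frac{1}{28354}\right) = \frac{35671}{28354}$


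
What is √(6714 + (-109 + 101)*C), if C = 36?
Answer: 3*√714 ≈ 80.162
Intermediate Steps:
√(6714 + (-109 + 101)*C) = √(6714 + (-109 + 101)*36) = √(6714 - 8*36) = √(6714 - 288) = √6426 = 3*√714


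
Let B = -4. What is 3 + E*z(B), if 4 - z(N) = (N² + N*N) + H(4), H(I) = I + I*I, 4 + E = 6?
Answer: -93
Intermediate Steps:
E = 2 (E = -4 + 6 = 2)
H(I) = I + I²
z(N) = -16 - 2*N² (z(N) = 4 - ((N² + N*N) + 4*(1 + 4)) = 4 - ((N² + N²) + 4*5) = 4 - (2*N² + 20) = 4 - (20 + 2*N²) = 4 + (-20 - 2*N²) = -16 - 2*N²)
3 + E*z(B) = 3 + 2*(-16 - 2*(-4)²) = 3 + 2*(-16 - 2*16) = 3 + 2*(-16 - 32) = 3 + 2*(-48) = 3 - 96 = -93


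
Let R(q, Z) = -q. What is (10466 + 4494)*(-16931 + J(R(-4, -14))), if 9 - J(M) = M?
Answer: -253212960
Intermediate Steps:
J(M) = 9 - M
(10466 + 4494)*(-16931 + J(R(-4, -14))) = (10466 + 4494)*(-16931 + (9 - (-1)*(-4))) = 14960*(-16931 + (9 - 1*4)) = 14960*(-16931 + (9 - 4)) = 14960*(-16931 + 5) = 14960*(-16926) = -253212960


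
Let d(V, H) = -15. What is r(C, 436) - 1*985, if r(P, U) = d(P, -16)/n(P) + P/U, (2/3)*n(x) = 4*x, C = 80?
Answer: -3435149/3488 ≈ -984.85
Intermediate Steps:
n(x) = 6*x (n(x) = 3*(4*x)/2 = 6*x)
r(P, U) = -5/(2*P) + P/U (r(P, U) = -15*1/(6*P) + P/U = -5/(2*P) + P/U)
r(C, 436) - 1*985 = (-5/2/80 + 80/436) - 1*985 = (-5/2*1/80 + 80*(1/436)) - 985 = (-1/32 + 20/109) - 985 = 531/3488 - 985 = -3435149/3488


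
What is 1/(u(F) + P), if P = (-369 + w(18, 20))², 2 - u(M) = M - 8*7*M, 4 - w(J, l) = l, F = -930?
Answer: 1/97077 ≈ 1.0301e-5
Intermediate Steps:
w(J, l) = 4 - l
u(M) = 2 + 55*M (u(M) = 2 - (M - 8*7*M) = 2 - (M - 56*M) = 2 - (-55)*M = 2 + 55*M)
P = 148225 (P = (-369 + (4 - 1*20))² = (-369 + (4 - 20))² = (-369 - 16)² = (-385)² = 148225)
1/(u(F) + P) = 1/((2 + 55*(-930)) + 148225) = 1/((2 - 51150) + 148225) = 1/(-51148 + 148225) = 1/97077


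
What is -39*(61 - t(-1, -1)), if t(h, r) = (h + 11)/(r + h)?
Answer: -2574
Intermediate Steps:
t(h, r) = (11 + h)/(h + r)
-39*(61 - t(-1, -1)) = -39*(61 - (11 - 1)/(-1 - 1)) = -39*(61 - 10/(-2)) = -39*(61 - (-1)*10/2) = -39*(61 - 1*(-5)) = -39*(61 + 5) = -39*66 = -2574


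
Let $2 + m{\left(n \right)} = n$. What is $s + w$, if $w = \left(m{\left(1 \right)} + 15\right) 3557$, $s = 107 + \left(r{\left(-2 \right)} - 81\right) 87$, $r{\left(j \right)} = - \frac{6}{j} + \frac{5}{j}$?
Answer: $\frac{85803}{2} \approx 42902.0$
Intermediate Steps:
$r{\left(j \right)} = - \frac{1}{j}$
$m{\left(n \right)} = -2 + n$
$s = - \frac{13793}{2}$ ($s = 107 + \left(- \frac{1}{-2} - 81\right) 87 = 107 + \left(\left(-1\right) \left(- \frac{1}{2}\right) - 81\right) 87 = 107 + \left(\frac{1}{2} - 81\right) 87 = 107 - \frac{14007}{2} = - \frac{13793}{2} \approx -6896.5$)
$w = 49798$ ($w = \left(\left(-2 + 1\right) + 15\right) 3557 = \left(-1 + 15\right) 3557 = 14 \cdot 3557 = 49798$)
$s + w = - \frac{13793}{2} + 49798 = \frac{85803}{2}$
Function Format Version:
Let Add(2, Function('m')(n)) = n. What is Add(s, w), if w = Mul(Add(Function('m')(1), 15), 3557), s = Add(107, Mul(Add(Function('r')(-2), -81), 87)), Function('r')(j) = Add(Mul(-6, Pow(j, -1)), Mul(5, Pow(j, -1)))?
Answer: Rational(85803, 2) ≈ 42902.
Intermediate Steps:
Function('r')(j) = Mul(-1, Pow(j, -1))
Function('m')(n) = Add(-2, n)
s = Rational(-13793, 2) (s = Add(107, Mul(Add(Mul(-1, Pow(-2, -1)), -81), 87)) = Add(107, Mul(Add(Mul(-1, Rational(-1, 2)), -81), 87)) = Add(107, Mul(Add(Rational(1, 2), -81), 87)) = Add(107, Mul(Rational(-161, 2), 87)) = Add(107, Rational(-14007, 2)) = Rational(-13793, 2) ≈ -6896.5)
w = 49798 (w = Mul(Add(Add(-2, 1), 15), 3557) = Mul(Add(-1, 15), 3557) = Mul(14, 3557) = 49798)
Add(s, w) = Add(Rational(-13793, 2), 49798) = Rational(85803, 2)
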